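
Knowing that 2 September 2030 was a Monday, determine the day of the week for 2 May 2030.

Thursday

Count forward from the earlier date (May 2, 2030) to the later (September 2, 2030):
May 2030: 31 − 2 = 29 days remain.
Then June (30), July (31), August (31): 30 + 31 + 31 = 92 days.
September 1–2, 2030: 2 days.
Total: 29 + 92 + 2 = 123 days.
123 mod 7 = 4, so 4 days before Monday is Thursday.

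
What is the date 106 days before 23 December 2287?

8 September 2287

Count 106 days before December 23, 2287:
September 2287: 30 − 8 = 22 days remain.
Then October (31), November (30): 31 + 30 = 61 days.
December 1–23, 2287: 23 days.
Total: 22 + 61 + 23 = 106 days.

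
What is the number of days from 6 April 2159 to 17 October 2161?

April 2159: 30 − 6 = 24 days remain.
Then 29 full months totalling 884 days.
October 1–17, 2161: 17 days.
Total: 24 + 884 + 17 = 925 days.

925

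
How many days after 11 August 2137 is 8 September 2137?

28

August 2137: 31 − 11 = 20 days remain.
September 1–8, 2137: 8 days.
Total: 20 + 8 = 28 days.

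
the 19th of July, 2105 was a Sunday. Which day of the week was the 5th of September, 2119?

Day-of-year of July 19, 2105: 200.
Day-of-year of September 5, 2119: 248.
2105 has 365 days, so 365 − 200 = 165 days remain in 2105.
Full years 2106–2118: 10 common + 3 leap = 10×365 + 3×366 = 4748 days.
Total: 165 + 4748 + 248 = 5161 days.
5161 mod 7 = 2, so 2 days after Sunday is Tuesday.

Tuesday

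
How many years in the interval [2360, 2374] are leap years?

4

Years divisible by 4 in [2360, 2374]: 2360, 2364, 2368, 2372.
No century exceptions apply. Count: 4.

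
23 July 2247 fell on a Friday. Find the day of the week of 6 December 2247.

July 2247: 31 − 23 = 8 days remain.
Then August (31), September (30), October (31), November (30): 31 + 30 + 31 + 30 = 122 days.
December 1–6, 2247: 6 days.
Total: 8 + 122 + 6 = 136 days.
136 mod 7 = 3, so 3 days after Friday is Monday.

Monday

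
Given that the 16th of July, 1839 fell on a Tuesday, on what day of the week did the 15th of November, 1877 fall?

Thursday

From July 16, 1839 to July 16, 1877: 38 years, of which 10 contain a Feb 29 — 28×365 + 10×366 = 13880 days.
July 1877: 31 − 16 = 15 days remain.
Then August (31), September (30), October (31): 31 + 30 + 31 = 92 days.
November 1–15, 1877: 15 days.
Residual: 122 days.
Total: 14002 days.
14002 mod 7 = 2, so 2 days after Tuesday is Thursday.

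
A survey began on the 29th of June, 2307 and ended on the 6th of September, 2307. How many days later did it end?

69

June 2307: 30 − 29 = 1 day remains.
Then July (31), August (31): 31 + 31 = 62 days.
September 1–6, 2307: 6 days.
Total: 1 + 62 + 6 = 69 days.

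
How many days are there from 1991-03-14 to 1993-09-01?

902

March 1991: 31 − 14 = 17 days remain.
Then 29 full months totalling 884 days.
September 1, 1993: 1 day.
Total: 17 + 884 + 1 = 902 days.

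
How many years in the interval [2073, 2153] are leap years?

Years divisible by 4: 2076, 2080, …, 2152 — 20 in all.
Of these, 2100 is divisible by 100 but not 400, so not leap.
Leap years: 20 − 1 = 19.

19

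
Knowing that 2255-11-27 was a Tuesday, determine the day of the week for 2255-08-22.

Wednesday

Count forward from the earlier date (August 22, 2255) to the later (November 27, 2255):
August 2255: 31 − 22 = 9 days remain.
Then September (30), October (31): 30 + 31 = 61 days.
November 1–27, 2255: 27 days.
Total: 9 + 61 + 27 = 97 days.
97 mod 7 = 6, so 6 days before Tuesday is Wednesday.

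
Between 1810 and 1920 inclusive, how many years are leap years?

27

Years divisible by 4: 1812, 1816, …, 1920 — 28 in all.
Of these, 1900 is divisible by 100 but not 400, so not leap.
Leap years: 28 − 1 = 27.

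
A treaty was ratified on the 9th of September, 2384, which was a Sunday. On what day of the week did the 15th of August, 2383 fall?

Monday

Count forward from the earlier date (August 15, 2383) to the later (September 9, 2384):
Day-of-year of August 15, 2383: 227.
Day-of-year of September 9, 2384: 253.
2383 has 365 days, so 365 − 227 = 138 days remain in 2383.
Total: 138 + 253 = 391 days.
391 mod 7 = 6, so 6 days before Sunday is Monday.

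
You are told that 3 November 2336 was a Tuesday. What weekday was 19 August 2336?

Count forward from the earlier date (August 19, 2336) to the later (November 3, 2336):
August 2336: 31 − 19 = 12 days remain.
Then September (30), October (31): 30 + 31 = 61 days.
November 1–3, 2336: 3 days.
Total: 12 + 61 + 3 = 76 days.
76 mod 7 = 6, so 6 days before Tuesday is Wednesday.

Wednesday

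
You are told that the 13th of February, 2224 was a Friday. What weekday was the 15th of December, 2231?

Day-of-year of February 13, 2224: 44.
Day-of-year of December 15, 2231: 349.
2224 has 366 days, so 366 − 44 = 322 days remain in 2224.
Full years: 2225: 365; 2226: 365; 2227: 365; 2228: 366; 2229: 365; 2230: 365. Sum = 2191.
Total: 322 + 2191 + 349 = 2862 days.
2862 mod 7 = 6, so 6 days after Friday is Thursday.

Thursday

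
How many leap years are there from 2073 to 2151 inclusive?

Years divisible by 4: 2076, 2080, …, 2148 — 19 in all.
Of these, 2100 is divisible by 100 but not 400, so not leap.
Leap years: 19 − 1 = 18.

18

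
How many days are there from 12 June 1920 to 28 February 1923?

Day-of-year of June 12, 1920: 164.
Day-of-year of February 28, 1923: 59.
1920 has 366 days, so 366 − 164 = 202 days remain in 1920.
Full years: 1921: 365; 1922: 365. Sum = 730.
Total: 202 + 730 + 59 = 991 days.

991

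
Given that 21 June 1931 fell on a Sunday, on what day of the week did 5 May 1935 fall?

Day-of-year of June 21, 1931: 172.
Day-of-year of May 5, 1935: 125.
1931 has 365 days, so 365 − 172 = 193 days remain in 1931.
Full years: 1932: 366; 1933: 365; 1934: 365. Sum = 1096.
Total: 193 + 1096 + 125 = 1414 days.
1414 is a multiple of 7, so 5 May 1935 falls on the same weekday: Sunday.

Sunday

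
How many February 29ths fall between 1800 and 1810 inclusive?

2

Years divisible by 4 in [1800, 1810]: 1800, 1804, 1808.
Of these, 1800 is divisible by 100 but not 400, so not leap.
Leap years: 3 − 1 = 2.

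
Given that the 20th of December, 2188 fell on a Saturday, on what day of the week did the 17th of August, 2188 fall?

Count forward from the earlier date (August 17, 2188) to the later (December 20, 2188):
August 2188: 31 − 17 = 14 days remain.
Then September (30), October (31), November (30): 30 + 31 + 30 = 91 days.
December 1–20, 2188: 20 days.
Total: 14 + 91 + 20 = 125 days.
125 mod 7 = 6, so 6 days before Saturday is Sunday.

Sunday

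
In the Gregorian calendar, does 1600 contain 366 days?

1600 is a leap year (divisible by 400).

Yes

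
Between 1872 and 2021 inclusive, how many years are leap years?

37

Years divisible by 4: 1872, 1876, …, 2020 — 38 in all.
Of these, 1900 is divisible by 100 but not 400, so not leap.
2000 is divisible by 400, so still leap.
Leap years: 38 − 1 = 37.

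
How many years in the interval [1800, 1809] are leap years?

Years divisible by 4 in [1800, 1809]: 1800, 1804, 1808.
Of these, 1800 is divisible by 100 but not 400, so not leap.
Leap years: 3 − 1 = 2.

2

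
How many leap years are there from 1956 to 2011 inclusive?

14

Years divisible by 4: 1956, 1960, …, 2008 — 14 in all.
2000 is divisible by 400, so still leap.
No century exceptions apply. Count: 14.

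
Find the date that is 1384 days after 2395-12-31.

2399-10-15

Count 1384 days after December 31, 2395:
Day-of-year of December 31, 2395: 365.
Day-of-year of October 15, 2399: 288.
2395 has 365 days, so 365 − 365 = 0 days remain in 2395.
Full years: 2396: 366; 2397: 365; 2398: 365. Sum = 1096.
Total: 0 + 1096 + 288 = 1384 days.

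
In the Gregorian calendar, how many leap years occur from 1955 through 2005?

13

Years divisible by 4: 1956, 1960, …, 2004 — 13 in all.
2000 is divisible by 400, so still leap.
No century exceptions apply. Count: 13.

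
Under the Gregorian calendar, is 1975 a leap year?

1975 is not a leap year.

No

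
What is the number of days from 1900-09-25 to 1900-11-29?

September 1900: 30 − 25 = 5 days remain.
Then October (31): 31 days.
November 1–29, 1900: 29 days.
Total: 5 + 31 + 29 = 65 days.

65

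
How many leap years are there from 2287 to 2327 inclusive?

Years divisible by 4 in [2287, 2327]: 2288, 2292, 2296, 2300, 2304, 2308, 2312, 2316, 2320, 2324.
Of these, 2300 is divisible by 100 but not 400, so not leap.
Leap years: 10 − 1 = 9.

9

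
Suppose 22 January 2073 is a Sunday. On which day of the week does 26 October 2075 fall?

January 2073: 31 − 22 = 9 days remain.
Then 32 full months totalling 972 days.
October 1–26, 2075: 26 days.
Total: 9 + 972 + 26 = 1007 days.
1007 mod 7 = 6, so 6 days after Sunday is Saturday.

Saturday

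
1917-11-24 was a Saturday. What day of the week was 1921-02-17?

Thursday

November 24, 1917 → November 24, 1918: 365 days.
November 24, 1918 → November 24, 1919: 365 days.
November 24, 1919 → November 24, 1920: 366 days (1920 is a leap year).
November 1920: 30 − 24 = 6 days remain.
Then December (31), January (31): 31 + 31 = 62 days.
February 1–17, 1921: 17 days (1921 is not a leap year).
Residual: 85 days.
Total: 1181 days.
1181 mod 7 = 5, so 5 days after Saturday is Thursday.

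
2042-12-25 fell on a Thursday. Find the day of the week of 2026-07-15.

Wednesday

Count forward from the earlier date (July 15, 2026) to the later (December 25, 2042):
Day-of-year of July 15, 2026: 196.
Day-of-year of December 25, 2042: 359.
2026 has 365 days, so 365 − 196 = 169 days remain in 2026.
Full years 2027–2041: 11 common + 4 leap = 11×365 + 4×366 = 5479 days.
Total: 169 + 5479 + 359 = 6007 days.
6007 mod 7 = 1, so 1 day before Thursday is Wednesday.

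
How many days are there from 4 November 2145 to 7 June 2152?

2407

Day-of-year of November 4, 2145: 308.
Day-of-year of June 7, 2152: 159.
2145 has 365 days, so 365 − 308 = 57 days remain in 2145.
Full years: 2146: 365; 2147: 365; 2148: 366; 2149: 365; 2150: 365; 2151: 365. Sum = 2191.
Total: 57 + 2191 + 159 = 2407 days.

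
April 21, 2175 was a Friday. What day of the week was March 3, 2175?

Friday

Count forward from the earlier date (March 3, 2175) to the later (April 21, 2175):
March 2175: 31 − 3 = 28 days remain.
April 1–21, 2175: 21 days.
Total: 28 + 21 = 49 days.
49 is a multiple of 7, so March 3, 2175 falls on the same weekday: Friday.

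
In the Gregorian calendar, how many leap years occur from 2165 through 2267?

24

Years divisible by 4: 2168, 2172, …, 2264 — 25 in all.
Of these, 2200 is divisible by 100 but not 400, so not leap.
Leap years: 25 − 1 = 24.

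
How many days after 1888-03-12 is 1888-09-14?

186

March 1888: 31 − 12 = 19 days remain.
Then April (30), May (31), June (30), July (31), August (31): 30 + 31 + 30 + 31 + 31 = 153 days.
September 1–14, 1888: 14 days.
Total: 19 + 153 + 14 = 186 days.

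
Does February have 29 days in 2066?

No

2066 is not a leap year.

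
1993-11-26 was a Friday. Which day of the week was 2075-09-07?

Saturday

From November 26, 1993 to November 26, 2074: 81 years, of which 20 contain a Feb 29 — 61×365 + 20×366 = 29585 days.
(2000 is a leap year (divisible by 400).)
November 2074: 30 − 26 = 4 days remain.
Then 9 full months totalling 274 days.
September 1–7, 2075: 7 days.
Residual: 285 days.
Total: 29870 days.
29870 mod 7 = 1, so 1 day after Friday is Saturday.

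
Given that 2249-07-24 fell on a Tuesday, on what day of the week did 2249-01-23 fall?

Count forward from the earlier date (January 23, 2249) to the later (July 24, 2249):
January 2249: 31 − 23 = 8 days remain.
Then February 2249 (28), March (31), April (30), May (31), June (30): 28 + 31 + 30 + 31 + 30 = 150 days.
July 1–24, 2249: 24 days.
Total: 8 + 150 + 24 = 182 days.
182 is a multiple of 7, so 2249-01-23 falls on the same weekday: Tuesday.

Tuesday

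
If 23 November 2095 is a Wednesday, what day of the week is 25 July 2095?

Count forward from the earlier date (July 25, 2095) to the later (November 23, 2095):
July 2095: 31 − 25 = 6 days remain.
Then August (31), September (30), October (31): 31 + 30 + 31 = 92 days.
November 1–23, 2095: 23 days.
Total: 6 + 92 + 23 = 121 days.
121 mod 7 = 2, so 2 days before Wednesday is Monday.

Monday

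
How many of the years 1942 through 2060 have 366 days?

30

Years divisible by 4: 1944, 1948, …, 2060 — 30 in all.
2000 is divisible by 400, so still leap.
No century exceptions apply. Count: 30.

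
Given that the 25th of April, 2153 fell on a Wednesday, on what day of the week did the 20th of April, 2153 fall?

Count forward from the earlier date (April 20, 2153) to the later (April 25, 2153):
Within April 2153: 25 − 20 = 5 days.
5 mod 7 = 5, so 5 days before Wednesday is Friday.

Friday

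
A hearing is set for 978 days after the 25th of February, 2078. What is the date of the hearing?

the 30th of October, 2080

Count 978 days after February 25, 2078:
February 2078: 28 − 25 = 3 days remain (2078 is not a leap year, so February has 28 days).
Then 31 full months totalling 945 days.
October 1–30, 2080: 30 days.
Total: 3 + 945 + 30 = 978 days.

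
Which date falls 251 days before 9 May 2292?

1 September 2291

Count 251 days before May 9, 2292:
September 2291: 30 − 1 = 29 days remain.
Then October (31), November (30), December (31), January (31), February 2292 (29), March (31), April (30): 31 + 30 + 31 + 31 + 29 + 31 + 30 = 213 days.
May 1–9, 2292: 9 days.
Residual: 251 days.
Total: 251 days.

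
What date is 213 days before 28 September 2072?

28 February 2072

Count 213 days before September 28, 2072:
February 2072: 29 − 28 = 1 day remains (2072 is a leap year, so February has 29 days).
Then March (31), April (30), May (31), June (30), July (31), August (31): 31 + 30 + 31 + 30 + 31 + 31 = 184 days.
September 1–28, 2072: 28 days.
Total: 1 + 184 + 28 = 213 days.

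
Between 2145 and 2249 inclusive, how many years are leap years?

Years divisible by 4: 2148, 2152, …, 2248 — 26 in all.
Of these, 2200 is divisible by 100 but not 400, so not leap.
Leap years: 26 − 1 = 25.

25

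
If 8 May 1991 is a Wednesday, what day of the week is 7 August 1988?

Count forward from the earlier date (August 7, 1988) to the later (May 8, 1991):
Day-of-year of August 7, 1988: 220.
Day-of-year of May 8, 1991: 128.
1988 has 366 days, so 366 − 220 = 146 days remain in 1988.
Full years: 1989: 365; 1990: 365. Sum = 730.
Total: 146 + 730 + 128 = 1004 days.
1004 mod 7 = 3, so 3 days before Wednesday is Sunday.

Sunday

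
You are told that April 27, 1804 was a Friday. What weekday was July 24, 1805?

April 1804: 30 − 27 = 3 days remain.
Then 14 full months totalling 426 days.
July 1–24, 1805: 24 days.
Total: 3 + 426 + 24 = 453 days.
453 mod 7 = 5, so 5 days after Friday is Wednesday.

Wednesday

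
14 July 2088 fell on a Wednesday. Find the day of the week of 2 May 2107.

Monday

Day-of-year of July 14, 2088: 196.
Day-of-year of May 2, 2107: 122.
2088 has 366 days, so 366 − 196 = 170 days remain in 2088.
Full years 2089–2106: 15 common + 3 leap = 15×365 + 3×366 = 6573 days.
Total: 170 + 6573 + 122 = 6865 days.
6865 mod 7 = 5, so 5 days after Wednesday is Monday.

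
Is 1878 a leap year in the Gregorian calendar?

No

1878 is not a leap year.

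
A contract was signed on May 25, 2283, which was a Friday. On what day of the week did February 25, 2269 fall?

Thursday

Count forward from the earlier date (February 25, 2269) to the later (May 25, 2283):
Day-of-year of February 25, 2269: 56.
Day-of-year of May 25, 2283: 145.
2269 has 365 days, so 365 − 56 = 309 days remain in 2269.
Full years 2270–2282: 10 common + 3 leap = 10×365 + 3×366 = 4748 days.
Total: 309 + 4748 + 145 = 5202 days.
5202 mod 7 = 1, so 1 day before Friday is Thursday.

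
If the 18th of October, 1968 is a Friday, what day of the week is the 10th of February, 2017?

Day-of-year of October 18, 1968: 292.
Day-of-year of February 10, 2017: 41.
1968 has 366 days, so 366 − 292 = 74 days remain in 1968.
Full years 1969–2016: 36 common + 12 leap = 36×365 + 12×366 = 17532 days.
Total: 74 + 17532 + 41 = 17647 days.
17647 is a multiple of 7, so the 10th of February, 2017 falls on the same weekday: Friday.

Friday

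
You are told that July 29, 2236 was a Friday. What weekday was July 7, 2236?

Thursday

Count forward from the earlier date (July 7, 2236) to the later (July 29, 2236):
Within July 2236: 29 − 7 = 22 days.
22 mod 7 = 1, so 1 day before Friday is Thursday.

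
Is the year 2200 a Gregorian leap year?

No

2200 is not a leap year (divisible by 100 but not 400).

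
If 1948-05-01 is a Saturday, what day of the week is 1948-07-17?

Saturday

May 1948: 31 − 1 = 30 days remain.
Then June (30): 30 days.
July 1–17, 1948: 17 days.
Total: 30 + 30 + 17 = 77 days.
77 is a multiple of 7, so 1948-07-17 falls on the same weekday: Saturday.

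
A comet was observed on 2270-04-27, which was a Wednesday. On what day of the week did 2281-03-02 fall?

From April 27, 2270 to April 27, 2280: 10 years, of which 3 contain a Feb 29 — 7×365 + 3×366 = 3653 days.
April 2280: 30 − 27 = 3 days remain.
Then 10 full months totalling 304 days.
March 1–2, 2281: 2 days.
Residual: 309 days.
Total: 3962 days.
3962 is a multiple of 7, so 2281-03-02 falls on the same weekday: Wednesday.

Wednesday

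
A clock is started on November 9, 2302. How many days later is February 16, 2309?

November 9, 2302 → November 9, 2303: 365 days.
November 9, 2303 → November 9, 2304: 366 days (2304 is a leap year).
November 9, 2304 → November 9, 2305: 365 days.
November 9, 2305 → November 9, 2306: 365 days.
November 9, 2306 → November 9, 2307: 365 days.
November 9, 2307 → November 9, 2308: 366 days (2308 is a leap year).
November 2308: 30 − 9 = 21 days remain.
Then December (31), January (31): 31 + 31 = 62 days.
February 1–16, 2309: 16 days (2309 is not a leap year).
Residual: 99 days.
Total: 2291 days.

2291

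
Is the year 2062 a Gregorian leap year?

2062 is not a leap year.

No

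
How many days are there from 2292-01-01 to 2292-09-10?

January 2292: 31 − 1 = 30 days remain.
Then February 2292 (29), March (31), April (30), May (31), June (30), July (31), August (31): 29 + 31 + 30 + 31 + 30 + 31 + 31 = 213 days.
September 1–10, 2292: 10 days.
Total: 30 + 213 + 10 = 253 days.

253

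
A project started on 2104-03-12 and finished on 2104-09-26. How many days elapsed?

March 2104: 31 − 12 = 19 days remain.
Then April (30), May (31), June (30), July (31), August (31): 30 + 31 + 30 + 31 + 31 = 153 days.
September 1–26, 2104: 26 days.
Total: 19 + 153 + 26 = 198 days.

198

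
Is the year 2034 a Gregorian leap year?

No

2034 is not a leap year.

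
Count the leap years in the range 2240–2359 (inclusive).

Years divisible by 4: 2240, 2244, …, 2356 — 30 in all.
Of these, 2300 is divisible by 100 but not 400, so not leap.
Leap years: 30 − 1 = 29.

29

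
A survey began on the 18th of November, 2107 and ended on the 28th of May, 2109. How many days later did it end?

November 2107: 30 − 18 = 12 days remain.
Then 17 full months totalling 517 days.
May 1–28, 2109: 28 days.
Total: 12 + 517 + 28 = 557 days.

557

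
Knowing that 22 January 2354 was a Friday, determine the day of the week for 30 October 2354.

January 2354: 31 − 22 = 9 days remain.
Then February 2354 (28), March (31), April (30), May (31), June (30), July (31), August (31), September (30): 28 + 31 + 30 + 31 + 30 + 31 + 31 + 30 = 242 days.
October 1–30, 2354: 30 days.
Total: 9 + 242 + 30 = 281 days.
281 mod 7 = 1, so 1 day after Friday is Saturday.

Saturday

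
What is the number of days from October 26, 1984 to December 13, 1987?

Day-of-year of October 26, 1984: 300.
Day-of-year of December 13, 1987: 347.
1984 has 366 days, so 366 − 300 = 66 days remain in 1984.
Full years: 1985: 365; 1986: 365. Sum = 730.
Total: 66 + 730 + 347 = 1143 days.

1143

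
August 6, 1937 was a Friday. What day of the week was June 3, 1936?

Count forward from the earlier date (June 3, 1936) to the later (August 6, 1937):
June 1936: 30 − 3 = 27 days remain.
Then 13 full months totalling 396 days.
August 1–6, 1937: 6 days.
Total: 27 + 396 + 6 = 429 days.
429 mod 7 = 2, so 2 days before Friday is Wednesday.

Wednesday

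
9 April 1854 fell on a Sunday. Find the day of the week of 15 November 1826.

Count forward from the earlier date (November 15, 1826) to the later (April 9, 1854):
From November 15, 1826 to November 15, 1853: 27 years, of which 7 contain a Feb 29 — 20×365 + 7×366 = 9862 days.
November 1853: 30 − 15 = 15 days remain.
Then December (31), January (31), February 1854 (28), March (31): 31 + 31 + 28 + 31 = 121 days.
April 1–9, 1854: 9 days.
Residual: 145 days.
Total: 10007 days.
10007 mod 7 = 4, so 4 days before Sunday is Wednesday.

Wednesday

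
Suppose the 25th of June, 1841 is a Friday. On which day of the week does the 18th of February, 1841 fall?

Count forward from the earlier date (February 18, 1841) to the later (June 25, 1841):
February 1841: 28 − 18 = 10 days remain (1841 is not a leap year, so February has 28 days).
Then March (31), April (30), May (31): 31 + 30 + 31 = 92 days.
June 1–25, 1841: 25 days.
Total: 10 + 92 + 25 = 127 days.
127 mod 7 = 1, so 1 day before Friday is Thursday.

Thursday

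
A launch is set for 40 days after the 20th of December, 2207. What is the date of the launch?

the 29th of January, 2208

Count 40 days after December 20, 2207:
December 2207: 31 − 20 = 11 days remain.
January 1–29, 2208: 29 days.
Residual: 40 days.
Total: 40 days.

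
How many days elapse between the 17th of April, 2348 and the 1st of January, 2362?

5007

Day-of-year of April 17, 2348: 108.
Day-of-year of January 1, 2362: 1.
2348 has 366 days, so 366 − 108 = 258 days remain in 2348.
Full years 2349–2361: 10 common + 3 leap = 10×365 + 3×366 = 4748 days.
Total: 258 + 4748 + 1 = 5007 days.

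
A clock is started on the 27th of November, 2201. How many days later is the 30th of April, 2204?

Day-of-year of November 27, 2201: 331.
Day-of-year of April 30, 2204: 121.
2201 has 365 days, so 365 − 331 = 34 days remain in 2201.
Full years: 2202: 365; 2203: 365. Sum = 730.
Total: 34 + 730 + 121 = 885 days.

885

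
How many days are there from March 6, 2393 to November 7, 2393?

March 2393: 31 − 6 = 25 days remain.
Then April (30), May (31), June (30), July (31), August (31), September (30), October (31): 30 + 31 + 30 + 31 + 31 + 30 + 31 = 214 days.
November 1–7, 2393: 7 days.
Total: 25 + 214 + 7 = 246 days.

246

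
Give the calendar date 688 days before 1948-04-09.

1946-05-22

Count 688 days before April 9, 1948:
May 22, 1946 → May 22, 1947: 365 days.
May 1947: 31 − 22 = 9 days remain.
Then 10 full months totalling 305 days.
April 1–9, 1948: 9 days.
Residual: 323 days.
Total: 688 days.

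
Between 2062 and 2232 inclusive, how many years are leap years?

41

Years divisible by 4: 2064, 2068, …, 2232 — 43 in all.
Of these, 2100, 2200 are divisible by 100 but not 400, so not leap.
Leap years: 43 − 2 = 41.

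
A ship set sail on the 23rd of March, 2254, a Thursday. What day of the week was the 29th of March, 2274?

From March 23, 2254 to March 23, 2274: 20 years, of which 5 contain a Feb 29 — 15×365 + 5×366 = 7305 days.
Within March 2274: 29 − 23 = 6 days.
Total: 7311 days.
7311 mod 7 = 3, so 3 days after Thursday is Sunday.

Sunday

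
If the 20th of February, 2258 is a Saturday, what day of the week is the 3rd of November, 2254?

Count forward from the earlier date (November 3, 2254) to the later (February 20, 2258):
Day-of-year of November 3, 2254: 307.
Day-of-year of February 20, 2258: 51.
2254 has 365 days, so 365 − 307 = 58 days remain in 2254.
Full years: 2255: 365; 2256: 366; 2257: 365. Sum = 1096.
Total: 58 + 1096 + 51 = 1205 days.
1205 mod 7 = 1, so 1 day before Saturday is Friday.

Friday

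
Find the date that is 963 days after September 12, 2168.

May 3, 2171

Count 963 days after September 12, 2168:
Day-of-year of September 12, 2168: 256.
Day-of-year of May 3, 2171: 123.
2168 has 366 days, so 366 − 256 = 110 days remain in 2168.
Full years: 2169: 365; 2170: 365. Sum = 730.
Total: 110 + 730 + 123 = 963 days.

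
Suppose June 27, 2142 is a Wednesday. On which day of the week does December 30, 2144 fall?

Day-of-year of June 27, 2142: 178.
Day-of-year of December 30, 2144: 365.
2142 has 365 days, so 365 − 178 = 187 days remain in 2142.
Full years: 2143: 365. Sum = 365.
Total: 187 + 365 + 365 = 917 days.
917 is a multiple of 7, so December 30, 2144 falls on the same weekday: Wednesday.

Wednesday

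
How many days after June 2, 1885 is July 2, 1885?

June 1885: 30 − 2 = 28 days remain.
July 1–2, 1885: 2 days.
Total: 28 + 2 = 30 days.

30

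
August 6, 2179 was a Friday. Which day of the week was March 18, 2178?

Wednesday

Count forward from the earlier date (March 18, 2178) to the later (August 6, 2179):
March 18, 2178 → March 18, 2179: 365 days.
March 2179: 31 − 18 = 13 days remain.
Then April (30), May (31), June (30), July (31): 30 + 31 + 30 + 31 = 122 days.
August 1–6, 2179: 6 days.
Residual: 141 days.
Total: 506 days.
506 mod 7 = 2, so 2 days before Friday is Wednesday.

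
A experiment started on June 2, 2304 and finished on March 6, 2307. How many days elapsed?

June 2, 2304 → June 2, 2305: 365 days.
June 2, 2305 → June 2, 2306: 365 days.
June 2306: 30 − 2 = 28 days remain.
Then July (31), August (31), September (30), October (31), November (30), December (31), January (31), February 2307 (28): 31 + 31 + 30 + 31 + 30 + 31 + 31 + 28 = 243 days.
March 1–6, 2307: 6 days.
Residual: 277 days.
Total: 1007 days.

1007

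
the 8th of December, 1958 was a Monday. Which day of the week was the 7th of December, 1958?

Sunday

Count forward from the earlier date (December 7, 1958) to the later (December 8, 1958):
Within December 1958: 8 − 7 = 1 day.
1 mod 7 = 1, so 1 day before Monday is Sunday.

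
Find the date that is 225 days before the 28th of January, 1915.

the 17th of June, 1914

Count 225 days before January 28, 1915:
June 1914: 30 − 17 = 13 days remain.
Then July (31), August (31), September (30), October (31), November (30), December (31): 31 + 31 + 30 + 31 + 30 + 31 = 184 days.
January 1–28, 1915: 28 days.
Residual: 225 days.
Total: 225 days.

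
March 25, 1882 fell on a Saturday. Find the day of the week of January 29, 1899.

Day-of-year of March 25, 1882: 84.
Day-of-year of January 29, 1899: 29.
1882 has 365 days, so 365 − 84 = 281 days remain in 1882.
Full years 1883–1898: 12 common + 4 leap = 12×365 + 4×366 = 5844 days.
Total: 281 + 5844 + 29 = 6154 days.
6154 mod 7 = 1, so 1 day after Saturday is Sunday.

Sunday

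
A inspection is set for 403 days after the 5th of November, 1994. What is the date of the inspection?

the 13th of December, 1995

Count 403 days after November 5, 1994:
November 1994: 30 − 5 = 25 days remain.
Then 12 full months totalling 365 days.
December 1–13, 1995: 13 days.
Total: 25 + 365 + 13 = 403 days.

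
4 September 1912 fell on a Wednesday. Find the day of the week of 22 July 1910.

Friday

Count forward from the earlier date (July 22, 1910) to the later (September 4, 1912):
Day-of-year of July 22, 1910: 203.
Day-of-year of September 4, 1912: 248.
1910 has 365 days, so 365 − 203 = 162 days remain in 1910.
Full years: 1911: 365. Sum = 365.
Total: 162 + 365 + 248 = 775 days.
775 mod 7 = 5, so 5 days before Wednesday is Friday.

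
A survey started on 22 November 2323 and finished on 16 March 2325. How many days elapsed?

November 22, 2323 → November 22, 2324: 366 days (2324 is a leap year).
November 2324: 30 − 22 = 8 days remain.
Then December (31), January (31), February 2325 (28): 31 + 31 + 28 = 90 days.
March 1–16, 2325: 16 days.
Residual: 114 days.
Total: 480 days.

480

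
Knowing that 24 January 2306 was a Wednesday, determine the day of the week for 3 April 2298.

Count forward from the earlier date (April 3, 2298) to the later (January 24, 2306):
From April 3, 2298 to April 3, 2305: 7 years, of which 1 contains a Feb 29 — 6×365 + 1×366 = 2556 days.
(2300 is not a leap year (divisible by 100 but not 400).)
April 2305: 30 − 3 = 27 days remain.
Then May (31), June (30), July (31), August (31), September (30), October (31), November (30), December (31): 31 + 30 + 31 + 31 + 30 + 31 + 30 + 31 = 245 days.
January 1–24, 2306: 24 days.
Residual: 296 days.
Total: 2852 days.
2852 mod 7 = 3, so 3 days before Wednesday is Sunday.

Sunday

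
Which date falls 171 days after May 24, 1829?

November 11, 1829

Count 171 days after May 24, 1829:
May 1829: 31 − 24 = 7 days remain.
Then June (30), July (31), August (31), September (30), October (31): 30 + 31 + 31 + 30 + 31 = 153 days.
November 1–11, 1829: 11 days.
Total: 7 + 153 + 11 = 171 days.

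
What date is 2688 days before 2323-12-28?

2316-08-18

Count 2688 days before December 28, 2323:
Day-of-year of August 18, 2316: 231.
Day-of-year of December 28, 2323: 362.
2316 has 366 days, so 366 − 231 = 135 days remain in 2316.
Full years: 2317: 365; 2318: 365; 2319: 365; 2320: 366; 2321: 365; 2322: 365. Sum = 2191.
Total: 135 + 2191 + 362 = 2688 days.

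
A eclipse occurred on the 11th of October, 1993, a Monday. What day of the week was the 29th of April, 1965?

Thursday

Count forward from the earlier date (April 29, 1965) to the later (October 11, 1993):
Day-of-year of April 29, 1965: 119.
Day-of-year of October 11, 1993: 284.
1965 has 365 days, so 365 − 119 = 246 days remain in 1965.
Full years 1966–1992: 20 common + 7 leap = 20×365 + 7×366 = 9862 days.
Total: 246 + 9862 + 284 = 10392 days.
10392 mod 7 = 4, so 4 days before Monday is Thursday.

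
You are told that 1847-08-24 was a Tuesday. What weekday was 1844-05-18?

Saturday

Count forward from the earlier date (May 18, 1844) to the later (August 24, 1847):
May 18, 1844 → May 18, 1845: 365 days.
May 18, 1845 → May 18, 1846: 365 days.
May 18, 1846 → May 18, 1847: 365 days.
May 1847: 31 − 18 = 13 days remain.
Then June (30), July (31): 30 + 31 = 61 days.
August 1–24, 1847: 24 days.
Residual: 98 days.
Total: 1193 days.
1193 mod 7 = 3, so 3 days before Tuesday is Saturday.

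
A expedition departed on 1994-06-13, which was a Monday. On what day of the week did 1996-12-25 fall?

Wednesday

June 13, 1994 → June 13, 1995: 365 days.
June 13, 1995 → June 13, 1996: 366 days (1996 is a leap year).
June 1996: 30 − 13 = 17 days remain.
Then July (31), August (31), September (30), October (31), November (30): 31 + 31 + 30 + 31 + 30 = 153 days.
December 1–25, 1996: 25 days.
Residual: 195 days.
Total: 926 days.
926 mod 7 = 2, so 2 days after Monday is Wednesday.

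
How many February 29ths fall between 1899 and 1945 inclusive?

Years divisible by 4 in [1899, 1945]: 1900, 1904, 1908, 1912, 1916, 1920, 1924, 1928, 1932, 1936, 1940, 1944.
Of these, 1900 is divisible by 100 but not 400, so not leap.
Leap years: 12 − 1 = 11.

11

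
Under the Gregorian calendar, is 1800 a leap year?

No

1800 is not a leap year (divisible by 100 but not 400).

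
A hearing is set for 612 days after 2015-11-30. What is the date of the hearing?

2017-08-03

Count 612 days after November 30, 2015:
November 2015: 30 − 30 = 0 days remain.
Then 20 full months totalling 609 days.
August 1–3, 2017: 3 days.
Total: 0 + 609 + 3 = 612 days.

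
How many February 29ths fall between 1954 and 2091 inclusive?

Years divisible by 4: 1956, 1960, …, 2088 — 34 in all.
2000 is divisible by 400, so still leap.
No century exceptions apply. Count: 34.

34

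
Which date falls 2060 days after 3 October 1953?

25 May 1959

Count 2060 days after October 3, 1953:
October 3, 1953 → October 3, 1954: 365 days.
October 3, 1954 → October 3, 1955: 365 days.
October 3, 1955 → October 3, 1956: 366 days (1956 is a leap year).
October 3, 1956 → October 3, 1957: 365 days.
October 3, 1957 → October 3, 1958: 365 days.
October 1958: 31 − 3 = 28 days remain.
Then November (30), December (31), January (31), February 1959 (28), March (31), April (30): 30 + 31 + 31 + 28 + 31 + 30 = 181 days.
May 1–25, 1959: 25 days.
Residual: 234 days.
Total: 2060 days.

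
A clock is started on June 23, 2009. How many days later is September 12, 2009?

81

June 2009: 30 − 23 = 7 days remain.
Then July (31), August (31): 31 + 31 = 62 days.
September 1–12, 2009: 12 days.
Total: 7 + 62 + 12 = 81 days.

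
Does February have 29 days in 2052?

Yes

2052 is a leap year.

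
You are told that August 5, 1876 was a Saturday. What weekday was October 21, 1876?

Saturday

August 1876: 31 − 5 = 26 days remain.
Then September (30): 30 days.
October 1–21, 1876: 21 days.
Total: 26 + 30 + 21 = 77 days.
77 is a multiple of 7, so October 21, 1876 falls on the same weekday: Saturday.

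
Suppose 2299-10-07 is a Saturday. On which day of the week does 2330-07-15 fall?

Tuesday

From October 7, 2299 to October 7, 2329: 30 years, of which 7 contain a Feb 29 — 23×365 + 7×366 = 10957 days.
(2300 is not a leap year (divisible by 100 but not 400).)
October 2329: 31 − 7 = 24 days remain.
Then November (30), December (31), January (31), February 2330 (28), March (31), April (30), May (31), June (30): 30 + 31 + 31 + 28 + 31 + 30 + 31 + 30 = 242 days.
July 1–15, 2330: 15 days.
Residual: 281 days.
Total: 11238 days.
11238 mod 7 = 3, so 3 days after Saturday is Tuesday.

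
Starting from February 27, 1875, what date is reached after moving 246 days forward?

October 31, 1875

Count 246 days after February 27, 1875:
February 1875: 28 − 27 = 1 day remains (1875 is not a leap year, so February has 28 days).
Then March (31), April (30), May (31), June (30), July (31), August (31), September (30): 31 + 30 + 31 + 30 + 31 + 31 + 30 = 214 days.
October 1–31, 1875: 31 days.
Total: 1 + 214 + 31 = 246 days.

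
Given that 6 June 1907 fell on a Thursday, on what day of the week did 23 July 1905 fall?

Count forward from the earlier date (July 23, 1905) to the later (June 6, 1907):
July 1905: 31 − 23 = 8 days remain.
Then 22 full months totalling 669 days.
June 1–6, 1907: 6 days.
Total: 8 + 669 + 6 = 683 days.
683 mod 7 = 4, so 4 days before Thursday is Sunday.

Sunday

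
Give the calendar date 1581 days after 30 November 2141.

30 March 2146

Count 1581 days after November 30, 2141:
November 30, 2141 → November 30, 2142: 365 days.
November 30, 2142 → November 30, 2143: 365 days.
November 30, 2143 → November 30, 2144: 366 days (2144 is a leap year).
November 30, 2144 → November 30, 2145: 365 days.
November 2145: 30 − 30 = 0 days remain.
Then December (31), January (31), February 2146 (28): 31 + 31 + 28 = 90 days.
March 1–30, 2146: 30 days.
Residual: 120 days.
Total: 1581 days.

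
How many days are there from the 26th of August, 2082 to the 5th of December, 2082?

August 2082: 31 − 26 = 5 days remain.
Then September (30), October (31), November (30): 30 + 31 + 30 = 91 days.
December 1–5, 2082: 5 days.
Total: 5 + 91 + 5 = 101 days.

101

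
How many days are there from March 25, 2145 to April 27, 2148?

1129

Day-of-year of March 25, 2145: 84.
Day-of-year of April 27, 2148: 118.
2145 has 365 days, so 365 − 84 = 281 days remain in 2145.
Full years: 2146: 365; 2147: 365. Sum = 730.
Total: 281 + 730 + 118 = 1129 days.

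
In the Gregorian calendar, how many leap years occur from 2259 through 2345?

21

Years divisible by 4: 2260, 2264, …, 2344 — 22 in all.
Of these, 2300 is divisible by 100 but not 400, so not leap.
Leap years: 22 − 1 = 21.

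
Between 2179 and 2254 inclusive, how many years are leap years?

Years divisible by 4: 2180, 2184, …, 2252 — 19 in all.
Of these, 2200 is divisible by 100 but not 400, so not leap.
Leap years: 19 − 1 = 18.

18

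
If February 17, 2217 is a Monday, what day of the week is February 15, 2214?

Tuesday

Count forward from the earlier date (February 15, 2214) to the later (February 17, 2217):
Day-of-year of February 15, 2214: 46.
Day-of-year of February 17, 2217: 48.
2214 has 365 days, so 365 − 46 = 319 days remain in 2214.
Full years: 2215: 365; 2216: 366. Sum = 731.
Total: 319 + 731 + 48 = 1098 days.
1098 mod 7 = 6, so 6 days before Monday is Tuesday.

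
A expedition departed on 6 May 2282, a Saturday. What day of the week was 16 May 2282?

Tuesday

Within May 2282: 16 − 6 = 10 days.
10 mod 7 = 3, so 3 days after Saturday is Tuesday.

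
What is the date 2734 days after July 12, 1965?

January 5, 1973

Count 2734 days after July 12, 1965:
Day-of-year of July 12, 1965: 193.
Day-of-year of January 5, 1973: 5.
1965 has 365 days, so 365 − 193 = 172 days remain in 1965.
Full years 1966–1972: 5 common + 2 leap = 5×365 + 2×366 = 2557 days.
Total: 172 + 2557 + 5 = 2734 days.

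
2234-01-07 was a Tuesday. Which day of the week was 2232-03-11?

Count forward from the earlier date (March 11, 2232) to the later (January 7, 2234):
March 11, 2232 → March 11, 2233: 365 days.
March 2233: 31 − 11 = 20 days remain.
Then 9 full months totalling 275 days.
January 1–7, 2234: 7 days.
Residual: 302 days.
Total: 667 days.
667 mod 7 = 2, so 2 days before Tuesday is Sunday.

Sunday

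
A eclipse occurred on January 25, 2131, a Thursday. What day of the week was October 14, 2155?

From January 25, 2131 to January 25, 2155: 24 years, of which 6 contain a Feb 29 — 18×365 + 6×366 = 8766 days.
January 2155: 31 − 25 = 6 days remain.
Then February 2155 (28), March (31), April (30), May (31), June (30), July (31), August (31), September (30): 28 + 31 + 30 + 31 + 30 + 31 + 31 + 30 = 242 days.
October 1–14, 2155: 14 days.
Residual: 262 days.
Total: 9028 days.
9028 mod 7 = 5, so 5 days after Thursday is Tuesday.

Tuesday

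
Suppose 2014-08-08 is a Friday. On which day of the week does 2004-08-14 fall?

Count forward from the earlier date (August 14, 2004) to the later (August 8, 2014):
From August 14, 2004 to August 14, 2013: 9 years, of which 2 contain a Feb 29 — 7×365 + 2×366 = 3287 days.
August 2013: 31 − 14 = 17 days remain.
Then 11 full months totalling 334 days.
August 1–8, 2014: 8 days.
Residual: 359 days.
Total: 3646 days.
3646 mod 7 = 6, so 6 days before Friday is Saturday.

Saturday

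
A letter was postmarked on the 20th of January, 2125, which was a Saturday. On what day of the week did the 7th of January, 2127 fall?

Tuesday

Day-of-year of January 20, 2125: 20.
Day-of-year of January 7, 2127: 7.
2125 has 365 days, so 365 − 20 = 345 days remain in 2125.
Full years: 2126: 365. Sum = 365.
Total: 345 + 365 + 7 = 717 days.
717 mod 7 = 3, so 3 days after Saturday is Tuesday.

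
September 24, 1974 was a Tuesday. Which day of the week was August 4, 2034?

From September 24, 1974 to September 24, 2033: 59 years, of which 15 contain a Feb 29 — 44×365 + 15×366 = 21550 days.
(2000 is a leap year (divisible by 400).)
September 2033: 30 − 24 = 6 days remain.
Then 10 full months totalling 304 days.
August 1–4, 2034: 4 days.
Residual: 314 days.
Total: 21864 days.
21864 mod 7 = 3, so 3 days after Tuesday is Friday.

Friday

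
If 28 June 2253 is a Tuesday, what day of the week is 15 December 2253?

June 2253: 30 − 28 = 2 days remain.
Then July (31), August (31), September (30), October (31), November (30): 31 + 31 + 30 + 31 + 30 = 153 days.
December 1–15, 2253: 15 days.
Total: 2 + 153 + 15 = 170 days.
170 mod 7 = 2, so 2 days after Tuesday is Thursday.

Thursday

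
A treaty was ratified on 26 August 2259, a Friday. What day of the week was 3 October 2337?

Sunday

From August 26, 2259 to August 26, 2337: 78 years, of which 19 contain a Feb 29 — 59×365 + 19×366 = 28489 days.
(2300 is not a leap year (divisible by 100 but not 400).)
August 2337: 31 − 26 = 5 days remain.
Then September (30): 30 days.
October 1–3, 2337: 3 days.
Residual: 38 days.
Total: 28527 days.
28527 mod 7 = 2, so 2 days after Friday is Sunday.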